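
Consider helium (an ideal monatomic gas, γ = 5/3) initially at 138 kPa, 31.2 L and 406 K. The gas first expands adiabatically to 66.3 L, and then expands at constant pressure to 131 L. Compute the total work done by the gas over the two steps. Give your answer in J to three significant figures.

Step 1 (adiabatic): W = (P₁V₁ − P₂V₂)/(γ−1) = (4306 − 2605)/0.667 = 2551 J.
After step 1: P = 39.29 kPa, V = 66.3 L, T = 245.6 K.
Step 2 (isobaric): W = PΔV = (39.29 kPa)(131 − 66.3 L) = 2542 J.
W_total = 2551 + 2542 = 5093 J.

W_total ≈ 5090 J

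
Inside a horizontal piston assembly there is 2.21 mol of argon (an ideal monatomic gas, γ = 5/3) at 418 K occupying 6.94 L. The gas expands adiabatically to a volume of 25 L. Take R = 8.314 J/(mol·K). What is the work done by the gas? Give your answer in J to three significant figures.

W ≈ 6620 J

Adiabatic: TV^(γ−1) = const with γ = 5/3.
T₂ = T₁ (V₁/V₂)^(γ−1) = 418 × (6.94/25)^0.667 = 418 × 0.4255 = 177.9 K.
W_by = nCᵥ(T₁ − T₂) = (2.21)(12.47)(418 − 177.9) = 6618 J.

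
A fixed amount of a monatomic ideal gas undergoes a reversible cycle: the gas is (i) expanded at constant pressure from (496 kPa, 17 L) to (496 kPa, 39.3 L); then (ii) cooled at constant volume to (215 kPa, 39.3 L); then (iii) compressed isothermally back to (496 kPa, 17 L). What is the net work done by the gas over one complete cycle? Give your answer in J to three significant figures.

Leg (i): W = PΔV = (496)(39.3 − 17) = 11061 J.
Leg (ii): W = 0.
Leg (iii): W = PᵢVᵢ ln(V_f/Vᵢ) = (8450) ln(17/39.3) = -7081 J.
W_net = 11061 − 7081 = 3980 J.

W_net ≈ 3980 J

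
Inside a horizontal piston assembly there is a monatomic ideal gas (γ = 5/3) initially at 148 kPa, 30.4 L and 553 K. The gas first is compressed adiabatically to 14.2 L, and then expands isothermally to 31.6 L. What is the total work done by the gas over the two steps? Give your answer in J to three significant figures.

Step 1 (adiabatic): W = (P₁V₁ − P₂V₂)/(γ−1) = (4499 − 7474)/0.667 = -4461 J.
After step 1: P = 526.3 kPa, V = 14.2 L, T = 918.6 K.
Step 2 (isothermal): W = P₁V₁ ln(V₂/V₁) = (7474) ln(31.6/14.2) = 5978 J.
W_total = -4461 + 5978 = 1517 J.

W_total ≈ 1520 J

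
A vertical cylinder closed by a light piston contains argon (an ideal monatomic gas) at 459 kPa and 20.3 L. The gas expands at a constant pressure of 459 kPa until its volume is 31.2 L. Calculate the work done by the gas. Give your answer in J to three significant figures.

W ≈ 5000 J

Isobaric: W = P ΔV.
W = (459 kPa)(31.2 − 20.3 L) = (459)(10.9) = 5003 J.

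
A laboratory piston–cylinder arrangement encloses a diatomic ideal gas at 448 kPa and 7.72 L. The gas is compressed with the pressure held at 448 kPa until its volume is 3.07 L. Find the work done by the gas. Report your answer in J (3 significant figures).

W ≈ -2080 J

Isobaric: W = P ΔV.
W = (448 kPa)(3.07 − 7.72 L) = (448)(-4.65) = -2083 J.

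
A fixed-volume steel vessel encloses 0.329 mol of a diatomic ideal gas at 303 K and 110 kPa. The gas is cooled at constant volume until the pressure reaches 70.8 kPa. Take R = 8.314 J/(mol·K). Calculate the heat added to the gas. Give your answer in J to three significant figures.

Q ≈ -738 J

Constant volume ⇒ W = 0, so Q = ΔU = nCᵥΔT with Cᵥ = 5R/2 = 20.79 J/(mol·K).
At constant V, T₂/T₁ = P₂/P₁ ⇒ ΔT = T₁(P₂/P₁ − 1) = 303·(70.8/110 − 1) = -108 K.
ΔU = (0.329)(20.79)(-108) = -738.4 J.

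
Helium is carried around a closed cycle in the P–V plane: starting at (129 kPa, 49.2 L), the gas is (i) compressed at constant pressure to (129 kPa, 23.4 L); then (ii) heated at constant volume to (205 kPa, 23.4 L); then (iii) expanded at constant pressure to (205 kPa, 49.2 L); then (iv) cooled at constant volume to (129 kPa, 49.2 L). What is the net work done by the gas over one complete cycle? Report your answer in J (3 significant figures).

Constant-volume legs do no work.
W(i) = (129)(23.4 − 49.2) = -3328 J; W(iii) = (205)(49.2 − 23.4) = 5289 J.
W_net = -3328 + 5289 = 1961 J (the clockwise enclosed area).

W_net ≈ 1960 J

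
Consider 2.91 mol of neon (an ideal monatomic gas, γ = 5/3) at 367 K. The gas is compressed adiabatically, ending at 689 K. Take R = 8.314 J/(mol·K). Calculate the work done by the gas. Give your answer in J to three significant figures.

Adiabatic ⇒ Q = 0, so W_by = −ΔU = nCᵥ(T₁ − T₂).
Cᵥ = 3R/2 = 12.47 J/(mol·K).
W = (2.91)(12.47)(367 − 689) = -11686 J.

W ≈ -11700 J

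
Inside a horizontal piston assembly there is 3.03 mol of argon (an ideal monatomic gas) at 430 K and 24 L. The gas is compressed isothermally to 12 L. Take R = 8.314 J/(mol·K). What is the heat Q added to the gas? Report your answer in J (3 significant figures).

Q ≈ -7510 J

Isothermal ⇒ ΔU = 0, so Q = W = nRT ln(V₂/V₁).
Q = (3.03)(8.314)(430) ln(12/24) = 10832 × -0.6931 = -7508 J.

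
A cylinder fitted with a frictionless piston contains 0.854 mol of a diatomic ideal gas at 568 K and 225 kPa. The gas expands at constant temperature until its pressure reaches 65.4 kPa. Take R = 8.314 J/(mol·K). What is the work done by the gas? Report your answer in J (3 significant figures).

Isothermal process: W = nRT ln(V₂/V₁) = nRT ln(P₁/P₂).
W = (0.854)(8.314)(568) × ln(225/65.4)
  = 4033 × ln(3.44) = 4033 × 1.236
W_by_gas = 4983 J.

W ≈ 4980 J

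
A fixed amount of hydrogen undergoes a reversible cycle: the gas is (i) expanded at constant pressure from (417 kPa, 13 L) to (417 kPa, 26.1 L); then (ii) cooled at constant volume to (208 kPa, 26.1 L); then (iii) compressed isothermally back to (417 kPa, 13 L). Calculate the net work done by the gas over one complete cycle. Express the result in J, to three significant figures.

W_net ≈ 1680 J

Leg (i): W = PΔV = (417)(26.1 − 13) = 5463 J.
Leg (ii): W = 0.
Leg (iii): W = PᵢVᵢ ln(V_f/Vᵢ) = (5429) ln(13/26.1) = -3784 J.
W_net = 5463 − 3784 = 1679 J.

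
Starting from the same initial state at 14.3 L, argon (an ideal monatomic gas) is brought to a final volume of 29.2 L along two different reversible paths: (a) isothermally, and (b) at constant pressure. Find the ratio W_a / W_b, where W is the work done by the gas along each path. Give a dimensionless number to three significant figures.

Path (a) isothermal: W = P₁V₁ ln(V₂/V₁) → W_a/(P₁V₁) = 0.7139.
Path (b) isobaric: W = P₁(V₂ − V₁) → W_b/(P₁V₁) = 1.042.
W_a / W_b = 0.7139 / 1.042 = 0.6852.

W_a / W_b ≈ 0.685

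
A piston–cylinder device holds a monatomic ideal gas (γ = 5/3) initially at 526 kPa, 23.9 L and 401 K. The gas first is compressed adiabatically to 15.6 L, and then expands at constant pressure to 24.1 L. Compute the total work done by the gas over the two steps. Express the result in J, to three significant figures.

W_total ≈ 2900 J

Step 1 (adiabatic): W = (P₁V₁ − P₂V₂)/(γ−1) = (12571 − 16707)/0.667 = -6203 J.
After step 1: P = 1071 kPa, V = 15.6 L, T = 532.9 K.
Step 2 (isobaric): W = PΔV = (1071 kPa)(24.1 − 15.6 L) = 9103 J.
W_total = -6203 + 9103 = 2900 J.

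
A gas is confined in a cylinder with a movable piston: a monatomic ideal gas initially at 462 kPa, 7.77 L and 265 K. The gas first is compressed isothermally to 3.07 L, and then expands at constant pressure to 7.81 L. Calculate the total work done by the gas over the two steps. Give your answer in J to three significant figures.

W_total ≈ 2210 J

Step 1 (isothermal): W = P₁V₁ ln(V₂/V₁) = (3590) ln(3.07/7.77) = -3333 J.
After step 1: P = 1169 kPa, V = 3.07 L, T = 265 K.
Step 2 (isobaric): W = PΔV = (1169 kPa)(7.81 − 3.07 L) = 5542 J.
W_total = -3333 + 5542 = 2209 J.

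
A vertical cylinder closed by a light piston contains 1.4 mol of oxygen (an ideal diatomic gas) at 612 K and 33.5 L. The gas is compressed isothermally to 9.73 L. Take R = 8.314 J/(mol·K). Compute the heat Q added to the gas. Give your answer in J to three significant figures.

Isothermal ⇒ ΔU = 0, so Q = W = nRT ln(V₂/V₁).
Q = (1.4)(8.314)(612) ln(9.73/33.5) = 7123 × -1.236 = -8807 J.

Q ≈ -8810 J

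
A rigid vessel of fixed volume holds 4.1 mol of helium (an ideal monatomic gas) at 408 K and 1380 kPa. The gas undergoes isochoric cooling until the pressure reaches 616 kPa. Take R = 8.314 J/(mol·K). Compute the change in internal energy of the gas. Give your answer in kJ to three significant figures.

ΔU ≈ -11.5 kJ

Constant volume ⇒ W = 0, so Q = ΔU = nCᵥΔT with Cᵥ = 3R/2 = 12.47 J/(mol·K).
At constant V, T₂/T₁ = P₂/P₁ ⇒ ΔT = T₁(P₂/P₁ − 1) = 408·(616/1380 − 1) = -225.9 K.
ΔU = (4.1)(12.47)(-225.9) = -11549 J.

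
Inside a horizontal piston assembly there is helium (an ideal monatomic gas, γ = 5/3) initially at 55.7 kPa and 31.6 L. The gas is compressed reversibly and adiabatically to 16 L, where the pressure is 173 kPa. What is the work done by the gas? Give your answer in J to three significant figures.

W ≈ -1510 J

Adiabatic: W = (P₁V₁ − P₂V₂)/(γ − 1) with γ = 5/3.
P₁V₁ = 1760 J, P₂V₂ = 2768 J.
W = (1760 − 2768) / 0.6667 = -1512 J.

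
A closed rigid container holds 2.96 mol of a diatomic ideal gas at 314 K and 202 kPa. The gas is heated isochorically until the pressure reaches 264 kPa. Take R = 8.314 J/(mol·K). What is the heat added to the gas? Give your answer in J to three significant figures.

Constant volume ⇒ W = 0, so Q = ΔU = nCᵥΔT with Cᵥ = 5R/2 = 20.79 J/(mol·K).
At constant V, T₂/T₁ = P₂/P₁ ⇒ ΔT = T₁(P₂/P₁ − 1) = 314·(264/202 − 1) = 96.38 K.
ΔU = (2.96)(20.79)(96.38) = 5929 J.

Q ≈ 5930 J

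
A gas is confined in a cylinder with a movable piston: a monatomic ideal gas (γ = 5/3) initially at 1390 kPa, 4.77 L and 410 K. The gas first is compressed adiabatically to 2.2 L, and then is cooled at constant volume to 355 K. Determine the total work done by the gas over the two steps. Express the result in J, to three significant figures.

W_total ≈ -6720 J

Step 1 (adiabatic): W = (P₁V₁ − P₂V₂)/(γ−1) = (6630 − 11107)/0.667 = -6715 J.
Step 2 (isochoric): W = 0 (constant volume).
W_total = -6715 + 0 = -6715 J.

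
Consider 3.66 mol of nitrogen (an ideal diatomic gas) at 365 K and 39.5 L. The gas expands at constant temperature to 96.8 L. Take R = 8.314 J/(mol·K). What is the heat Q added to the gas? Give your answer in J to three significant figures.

Isothermal ⇒ ΔU = 0, so Q = W = nRT ln(V₂/V₁).
Q = (3.66)(8.314)(365) ln(96.8/39.5) = 11107 × 0.8963 = 9955 J.

Q ≈ 9960 J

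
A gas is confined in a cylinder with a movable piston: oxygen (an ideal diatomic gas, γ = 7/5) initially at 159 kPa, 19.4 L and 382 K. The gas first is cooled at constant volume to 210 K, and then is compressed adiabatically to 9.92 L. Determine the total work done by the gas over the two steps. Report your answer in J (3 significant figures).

W_total ≈ -1300 J

Step 1 (isochoric): W = 0 (constant volume).
After step 1: P = 87.41 kPa (V unchanged).
Step 2 (adiabatic): W = (P₁V₁ − P₂V₂)/(γ−1) = (1696 − 2218)/0.4 = -1305 J.
W_total = 0 − 1305 = -1305 J.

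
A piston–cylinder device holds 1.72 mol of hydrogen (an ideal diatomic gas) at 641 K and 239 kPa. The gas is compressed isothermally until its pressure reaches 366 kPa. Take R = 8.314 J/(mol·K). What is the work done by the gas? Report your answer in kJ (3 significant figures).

Isothermal process: W = nRT ln(V₂/V₁) = nRT ln(P₁/P₂).
W = (1.72)(8.314)(641) × ln(239/366)
  = 9166 × ln(0.653) = 9166 × -0.4262
W_by_gas = -3906 J.

W ≈ -3.91 kJ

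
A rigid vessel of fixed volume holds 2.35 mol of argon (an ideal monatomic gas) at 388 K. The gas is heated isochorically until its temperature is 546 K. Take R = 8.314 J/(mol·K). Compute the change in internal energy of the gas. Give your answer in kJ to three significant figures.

ΔU ≈ 4.63 kJ

Constant volume ⇒ W = 0, so Q = ΔU = nCᵥΔT with Cᵥ = 3R/2 = 12.47 J/(mol·K).
ΔU = (2.35)(12.47)(546 − 388) = 4630 J.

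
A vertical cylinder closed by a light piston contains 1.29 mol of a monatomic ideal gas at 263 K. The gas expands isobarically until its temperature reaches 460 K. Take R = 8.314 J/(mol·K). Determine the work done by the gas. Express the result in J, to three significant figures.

W ≈ 2110 J

Isobaric: W = P ΔV = nR ΔT.
W = (1.29)(8.314)(460 − 263) = 2113 J.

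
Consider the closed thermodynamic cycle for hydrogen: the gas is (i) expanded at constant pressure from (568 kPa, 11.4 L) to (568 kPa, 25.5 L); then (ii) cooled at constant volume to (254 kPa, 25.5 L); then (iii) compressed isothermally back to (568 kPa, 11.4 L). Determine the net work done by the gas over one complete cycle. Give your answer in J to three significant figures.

W_net ≈ 2790 J

Leg (i): W = PΔV = (568)(25.5 − 11.4) = 8009 J.
Leg (ii): W = 0.
Leg (iii): W = PᵢVᵢ ln(V_f/Vᵢ) = (6477) ln(11.4/25.5) = -5214 J.
W_net = 8009 − 5214 = 2794 J.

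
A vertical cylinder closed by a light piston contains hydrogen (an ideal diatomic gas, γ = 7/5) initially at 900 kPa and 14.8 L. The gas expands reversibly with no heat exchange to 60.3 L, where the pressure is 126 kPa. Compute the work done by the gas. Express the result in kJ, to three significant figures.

Adiabatic: W = (P₁V₁ − P₂V₂)/(γ − 1) with γ = 7/5.
P₁V₁ = 13320 J, P₂V₂ = 7598 J.
W = (13320 − 7598) / 0.4 = 14306 J.

W ≈ 14.3 kJ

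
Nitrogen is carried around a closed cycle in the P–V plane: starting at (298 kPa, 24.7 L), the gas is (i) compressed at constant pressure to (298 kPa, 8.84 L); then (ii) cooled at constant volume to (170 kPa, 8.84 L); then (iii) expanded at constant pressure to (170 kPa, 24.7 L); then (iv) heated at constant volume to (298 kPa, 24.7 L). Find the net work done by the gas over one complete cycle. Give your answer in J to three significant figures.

Constant-volume legs do no work.
W(i) = (298)(8.84 − 24.7) = -4726 J; W(iii) = (170)(24.7 − 8.84) = 2696 J.
W_net = -4726 + 2696 = -2030 J (the counter-clockwise enclosed area).

W_net ≈ -2030 J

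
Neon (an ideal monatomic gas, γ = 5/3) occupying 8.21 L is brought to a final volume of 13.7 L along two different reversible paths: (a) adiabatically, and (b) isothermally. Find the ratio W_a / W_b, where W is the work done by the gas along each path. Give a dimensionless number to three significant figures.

Path (a) adiabatic: W = P₁V₁(1 − (V₁/V₂)^(γ−1))/(γ−1) → W_a/(P₁V₁) = 0.4338.
Path (b) isothermal: W = P₁V₁ ln(V₂/V₁) → W_b/(P₁V₁) = 0.512.
W_a / W_b = 0.4338 / 0.512 = 0.8472.

W_a / W_b ≈ 0.847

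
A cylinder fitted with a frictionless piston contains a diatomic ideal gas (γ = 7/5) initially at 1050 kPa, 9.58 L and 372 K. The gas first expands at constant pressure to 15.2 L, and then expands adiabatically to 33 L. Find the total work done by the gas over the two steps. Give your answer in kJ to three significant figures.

W_total ≈ 16.5 kJ

Step 1 (isobaric): W = PΔV = (1050 kPa)(15.2 − 9.58 L) = 5901 J.
After step 1: P = 1050 kPa, V = 15.2 L, T = 590.2 K.
Step 2 (adiabatic): W = (P₁V₁ − P₂V₂)/(γ−1) = (15960 − 11705)/0.4 = 10638 J.
W_total = 5901 + 10638 = 16539 J.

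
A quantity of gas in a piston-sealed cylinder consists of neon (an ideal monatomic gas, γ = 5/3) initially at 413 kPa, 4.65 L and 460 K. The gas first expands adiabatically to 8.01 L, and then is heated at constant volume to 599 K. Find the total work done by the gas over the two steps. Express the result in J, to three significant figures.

Step 1 (adiabatic): W = (P₁V₁ − P₂V₂)/(γ−1) = (1920 − 1336)/0.667 = 876 J.
Step 2 (isochoric): W = 0 (constant volume).
W_total = 876 + 0 = 876 J.

W_total ≈ 876 J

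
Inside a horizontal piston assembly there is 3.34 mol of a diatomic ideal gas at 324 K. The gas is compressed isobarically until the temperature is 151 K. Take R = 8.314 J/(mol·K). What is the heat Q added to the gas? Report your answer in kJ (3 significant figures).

Isobaric: W = nRΔT = (3.34)(8.314)(-173) = -4804 J.
ΔU = nCᵥΔT with Cᵥ = 5R/2: ΔU = (3.34)(20.79)(-173) = -12010 J.
Q = ΔU + W = -12010 − 4804 = -16814 J.

Q ≈ -16.8 kJ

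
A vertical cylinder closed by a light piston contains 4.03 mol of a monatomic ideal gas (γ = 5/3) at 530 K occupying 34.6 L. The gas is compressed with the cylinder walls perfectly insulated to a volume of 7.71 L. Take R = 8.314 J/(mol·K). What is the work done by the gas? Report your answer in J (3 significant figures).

W ≈ -45800 J

Adiabatic: TV^(γ−1) = const with γ = 5/3.
T₂ = T₁ (V₁/V₂)^(γ−1) = 530 × (34.6/7.71)^0.667 = 530 × 2.721 = 1442 K.
W_by = nCᵥ(T₁ − T₂) = (4.03)(12.47)(530 − 1442) = -45834 J.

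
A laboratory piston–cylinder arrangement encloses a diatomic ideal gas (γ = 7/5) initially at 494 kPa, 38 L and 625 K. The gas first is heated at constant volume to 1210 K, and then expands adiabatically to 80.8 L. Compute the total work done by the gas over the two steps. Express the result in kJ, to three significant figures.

Step 1 (isochoric): W = 0 (constant volume).
After step 1: P = 956.4 kPa (V unchanged).
Step 2 (adiabatic): W = (P₁V₁ − P₂V₂)/(γ−1) = (36343 − 26876)/0.4 = 23666 J.
W_total = 0 + 23666 = 23666 J.

W_total ≈ 23.7 kJ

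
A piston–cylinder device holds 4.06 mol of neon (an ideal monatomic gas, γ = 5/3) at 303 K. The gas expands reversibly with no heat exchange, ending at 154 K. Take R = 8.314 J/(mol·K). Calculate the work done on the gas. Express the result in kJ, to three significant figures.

W ≈ -7.54 kJ

Adiabatic ⇒ Q = 0, so W_by = −ΔU = nCᵥ(T₁ − T₂).
Cᵥ = 3R/2 = 12.47 J/(mol·K).
W = (4.06)(12.47)(303 − 154) = 7544 J.
Work on gas = −W_by = -7544 J.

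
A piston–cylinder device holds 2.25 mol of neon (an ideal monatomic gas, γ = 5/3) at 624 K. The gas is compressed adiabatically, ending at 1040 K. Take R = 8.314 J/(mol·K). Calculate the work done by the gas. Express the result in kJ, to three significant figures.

W ≈ -11.7 kJ

Adiabatic ⇒ Q = 0, so W_by = −ΔU = nCᵥ(T₁ − T₂).
Cᵥ = 3R/2 = 12.47 J/(mol·K).
W = (2.25)(12.47)(624 − 1040) = -11673 J.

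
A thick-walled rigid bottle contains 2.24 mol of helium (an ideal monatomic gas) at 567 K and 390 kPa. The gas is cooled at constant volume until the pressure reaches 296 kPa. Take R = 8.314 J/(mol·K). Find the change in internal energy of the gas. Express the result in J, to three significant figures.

ΔU ≈ -3820 J

Constant volume ⇒ W = 0, so Q = ΔU = nCᵥΔT with Cᵥ = 3R/2 = 12.47 J/(mol·K).
At constant V, T₂/T₁ = P₂/P₁ ⇒ ΔT = T₁(P₂/P₁ − 1) = 567·(296/390 − 1) = -136.7 K.
ΔU = (2.24)(12.47)(-136.7) = -3818 J.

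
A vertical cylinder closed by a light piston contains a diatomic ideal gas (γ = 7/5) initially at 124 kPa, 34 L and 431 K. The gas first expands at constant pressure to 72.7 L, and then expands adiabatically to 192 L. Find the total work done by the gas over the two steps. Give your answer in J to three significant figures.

Step 1 (isobaric): W = PΔV = (124 kPa)(72.7 − 34 L) = 4799 J.
After step 1: P = 124 kPa, V = 72.7 L, T = 921.6 K.
Step 2 (adiabatic): W = (P₁V₁ − P₂V₂)/(γ−1) = (9015 − 6113)/0.4 = 7255 J.
W_total = 4799 + 7255 = 12053 J.

W_total ≈ 12100 J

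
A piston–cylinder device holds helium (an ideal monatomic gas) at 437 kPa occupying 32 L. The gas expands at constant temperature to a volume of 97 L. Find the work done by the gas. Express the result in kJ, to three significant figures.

W ≈ 15.5 kJ

Isothermal: W = nRT ln(V₂/V₁) = P₁V₁ ln(V₂/V₁).
P₁V₁ = (437 kPa)(32 L) = 13984 J.
W = 13984 × ln(97/32) = 13984 × 1.109
W_by_gas = 15508 J.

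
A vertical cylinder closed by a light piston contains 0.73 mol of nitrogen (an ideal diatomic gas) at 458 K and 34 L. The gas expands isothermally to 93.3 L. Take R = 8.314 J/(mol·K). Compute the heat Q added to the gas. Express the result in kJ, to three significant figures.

Q ≈ 2.81 kJ

Isothermal ⇒ ΔU = 0, so Q = W = nRT ln(V₂/V₁).
Q = (0.73)(8.314)(458) ln(93.3/34) = 2780 × 1.009 = 2806 J.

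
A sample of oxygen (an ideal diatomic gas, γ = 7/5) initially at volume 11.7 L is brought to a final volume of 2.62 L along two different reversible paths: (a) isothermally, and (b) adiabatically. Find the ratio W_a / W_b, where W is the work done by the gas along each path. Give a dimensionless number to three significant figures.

W_a / W_b ≈ 0.730

Path (a) isothermal: W = P₁V₁ ln(V₂/V₁) → W_a/(P₁V₁) = -1.496.
Path (b) adiabatic: W = P₁V₁(1 − (V₁/V₂)^(γ−1))/(γ−1) → W_b/(P₁V₁) = -2.049.
W_a / W_b = -1.496 / -2.049 = 0.7304.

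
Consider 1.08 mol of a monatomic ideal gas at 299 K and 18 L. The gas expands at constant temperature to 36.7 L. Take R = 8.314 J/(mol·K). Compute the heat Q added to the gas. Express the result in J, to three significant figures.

Q ≈ 1910 J

Isothermal ⇒ ΔU = 0, so Q = W = nRT ln(V₂/V₁).
Q = (1.08)(8.314)(299) ln(36.7/18) = 2685 × 0.7124 = 1913 J.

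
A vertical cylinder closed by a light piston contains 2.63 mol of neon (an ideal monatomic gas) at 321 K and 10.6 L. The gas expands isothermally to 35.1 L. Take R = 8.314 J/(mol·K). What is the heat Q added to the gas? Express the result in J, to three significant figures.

Isothermal ⇒ ΔU = 0, so Q = W = nRT ln(V₂/V₁).
Q = (2.63)(8.314)(321) ln(35.1/10.6) = 7019 × 1.197 = 8404 J.

Q ≈ 8400 J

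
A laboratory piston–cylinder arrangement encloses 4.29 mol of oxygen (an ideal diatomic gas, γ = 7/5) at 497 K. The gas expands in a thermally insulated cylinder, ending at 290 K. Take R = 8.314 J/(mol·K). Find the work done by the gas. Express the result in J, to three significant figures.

W ≈ 18500 J

Adiabatic ⇒ Q = 0, so W_by = −ΔU = nCᵥ(T₁ − T₂).
Cᵥ = 5R/2 = 20.79 J/(mol·K).
W = (4.29)(20.79)(497 − 290) = 18458 J.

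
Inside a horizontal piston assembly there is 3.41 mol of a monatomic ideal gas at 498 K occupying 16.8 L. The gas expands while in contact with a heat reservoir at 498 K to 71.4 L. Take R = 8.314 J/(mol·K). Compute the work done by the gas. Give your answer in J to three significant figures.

Isothermal: W = nRT ln(V₂/V₁).
W = (3.41)(8.314)(498) × ln(71.4/16.8)
  = 14119 × 1.447
W_by_gas = 20429 J.

W ≈ 20400 J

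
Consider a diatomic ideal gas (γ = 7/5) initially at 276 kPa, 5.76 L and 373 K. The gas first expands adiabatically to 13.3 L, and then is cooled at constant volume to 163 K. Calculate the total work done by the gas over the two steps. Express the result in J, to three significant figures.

Step 1 (adiabatic): W = (P₁V₁ − P₂V₂)/(γ−1) = (1590 − 1138)/0.4 = 1131 J.
Step 2 (isochoric): W = 0 (constant volume).
W_total = 1131 + 0 = 1131 J.

W_total ≈ 1130 J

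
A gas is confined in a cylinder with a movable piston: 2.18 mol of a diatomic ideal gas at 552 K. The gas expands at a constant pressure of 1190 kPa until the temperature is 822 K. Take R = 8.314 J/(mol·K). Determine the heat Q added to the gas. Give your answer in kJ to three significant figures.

Isobaric: W = nRΔT = (2.18)(8.314)(270) = 4894 J.
ΔU = nCᵥΔT with Cᵥ = 5R/2: ΔU = (2.18)(20.79)(270) = 12234 J.
Q = ΔU + W = 12234 + 4894 = 17128 J.

Q ≈ 17.1 kJ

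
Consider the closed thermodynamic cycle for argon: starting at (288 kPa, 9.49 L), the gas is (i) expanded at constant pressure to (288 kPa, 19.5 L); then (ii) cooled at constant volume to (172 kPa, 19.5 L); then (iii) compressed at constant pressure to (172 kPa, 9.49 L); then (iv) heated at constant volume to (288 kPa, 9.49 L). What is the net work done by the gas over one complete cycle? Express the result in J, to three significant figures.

Constant-volume legs do no work.
W(i) = (288)(19.5 − 9.49) = 2883 J; W(iii) = (172)(9.49 − 19.5) = -1722 J.
W_net = 2883 − 1722 = 1161 J (the clockwise enclosed area).

W_net ≈ 1160 J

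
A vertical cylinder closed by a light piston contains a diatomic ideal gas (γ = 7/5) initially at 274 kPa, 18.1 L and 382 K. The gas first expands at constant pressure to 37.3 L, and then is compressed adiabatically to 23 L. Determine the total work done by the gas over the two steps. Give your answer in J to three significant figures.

Step 1 (isobaric): W = PΔV = (274 kPa)(37.3 − 18.1 L) = 5261 J.
After step 1: P = 274 kPa, V = 37.3 L, T = 787.2 K.
Step 2 (adiabatic): W = (P₁V₁ − P₂V₂)/(γ−1) = (10220 − 12401)/0.4 = -5452 J.
W_total = 5261 − 5452 = -190.8 J.

W_total ≈ -191 J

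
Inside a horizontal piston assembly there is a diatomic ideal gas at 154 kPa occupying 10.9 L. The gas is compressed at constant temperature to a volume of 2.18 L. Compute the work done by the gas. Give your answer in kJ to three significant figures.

W ≈ -2.70 kJ

Isothermal: W = nRT ln(V₂/V₁) = P₁V₁ ln(V₂/V₁).
P₁V₁ = (154 kPa)(10.9 L) = 1679 J.
W = 1679 × ln(2.18/10.9) = 1679 × -1.609
W_by_gas = -2702 J.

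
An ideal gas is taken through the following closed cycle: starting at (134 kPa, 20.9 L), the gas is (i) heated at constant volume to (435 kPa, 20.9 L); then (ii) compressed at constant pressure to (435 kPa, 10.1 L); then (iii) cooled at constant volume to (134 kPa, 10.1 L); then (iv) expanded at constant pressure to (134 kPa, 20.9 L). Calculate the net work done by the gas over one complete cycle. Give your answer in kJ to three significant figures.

W_net ≈ -3.25 kJ

Constant-volume legs do no work.
W(ii) = (435)(10.1 − 20.9) = -4698 J; W(iv) = (134)(20.9 − 10.1) = 1447 J.
W_net = -4698 + 1447 = -3251 J (the counter-clockwise enclosed area).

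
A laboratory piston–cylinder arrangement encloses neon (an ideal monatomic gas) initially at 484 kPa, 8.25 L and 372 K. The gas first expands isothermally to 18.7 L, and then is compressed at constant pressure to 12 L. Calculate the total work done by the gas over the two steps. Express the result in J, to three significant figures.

W_total ≈ 1840 J

Step 1 (isothermal): W = P₁V₁ ln(V₂/V₁) = (3993) ln(18.7/8.25) = 3268 J.
After step 1: P = 213.5 kPa, V = 18.7 L, T = 372 K.
Step 2 (isobaric): W = PΔV = (213.5 kPa)(12 − 18.7 L) = -1431 J.
W_total = 3268 − 1431 = 1837 J.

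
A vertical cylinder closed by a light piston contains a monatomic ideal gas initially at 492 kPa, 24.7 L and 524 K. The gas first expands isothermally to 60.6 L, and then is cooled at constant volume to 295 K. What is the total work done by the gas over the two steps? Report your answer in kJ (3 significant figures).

W_total ≈ 10.9 kJ

Step 1 (isothermal): W = P₁V₁ ln(V₂/V₁) = (12152) ln(60.6/24.7) = 10907 J.
Step 2 (isochoric): W = 0 (constant volume).
W_total = 10907 + 0 = 10907 J.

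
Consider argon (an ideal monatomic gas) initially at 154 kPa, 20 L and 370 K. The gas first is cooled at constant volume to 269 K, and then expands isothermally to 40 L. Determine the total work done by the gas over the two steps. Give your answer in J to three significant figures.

W_total ≈ 1550 J

Step 1 (isochoric): W = 0 (constant volume).
After step 1: P = 112 kPa (V unchanged).
Step 2 (isothermal): W = P₁V₁ ln(V₂/V₁) = (2239) ln(40/20) = 1552 J.
W_total = 0 + 1552 = 1552 J.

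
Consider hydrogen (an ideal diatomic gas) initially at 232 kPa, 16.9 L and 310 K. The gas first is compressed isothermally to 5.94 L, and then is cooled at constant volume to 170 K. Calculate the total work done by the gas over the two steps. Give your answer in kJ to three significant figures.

Step 1 (isothermal): W = P₁V₁ ln(V₂/V₁) = (3921) ln(5.94/16.9) = -4100 J.
Step 2 (isochoric): W = 0 (constant volume).
W_total = -4100 + 0 = -4100 J.

W_total ≈ -4.10 kJ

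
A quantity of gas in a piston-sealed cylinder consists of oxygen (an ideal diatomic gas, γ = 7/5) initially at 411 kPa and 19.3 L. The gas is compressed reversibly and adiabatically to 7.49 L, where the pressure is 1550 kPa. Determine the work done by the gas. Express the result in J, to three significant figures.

Adiabatic: W = (P₁V₁ − P₂V₂)/(γ − 1) with γ = 7/5.
P₁V₁ = 7932 J, P₂V₂ = 11610 J.
W = (7932 − 11610) / 0.4 = -9193 J.

W ≈ -9190 J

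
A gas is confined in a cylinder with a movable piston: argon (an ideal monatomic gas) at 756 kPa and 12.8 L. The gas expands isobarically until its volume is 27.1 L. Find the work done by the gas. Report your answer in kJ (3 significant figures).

Isobaric: W = P ΔV.
W = (756 kPa)(27.1 − 12.8 L) = (756)(14.3) = 10811 J.

W ≈ 10.8 kJ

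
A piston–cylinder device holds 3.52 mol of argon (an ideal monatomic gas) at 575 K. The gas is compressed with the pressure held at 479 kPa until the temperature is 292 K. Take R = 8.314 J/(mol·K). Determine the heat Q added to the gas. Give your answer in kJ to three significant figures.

Q ≈ -20.7 kJ

Isobaric: W = nRΔT = (3.52)(8.314)(-283) = -8282 J.
ΔU = nCᵥΔT with Cᵥ = 3R/2: ΔU = (3.52)(12.47)(-283) = -12423 J.
Q = ΔU + W = -12423 − 8282 = -20705 J.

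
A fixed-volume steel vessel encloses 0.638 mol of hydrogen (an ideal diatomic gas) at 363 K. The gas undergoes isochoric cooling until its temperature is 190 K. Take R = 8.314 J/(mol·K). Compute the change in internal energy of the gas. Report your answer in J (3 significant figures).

ΔU ≈ -2290 J

Constant volume ⇒ W = 0, so Q = ΔU = nCᵥΔT with Cᵥ = 5R/2 = 20.79 J/(mol·K).
ΔU = (0.638)(20.79)(190 − 363) = -2294 J.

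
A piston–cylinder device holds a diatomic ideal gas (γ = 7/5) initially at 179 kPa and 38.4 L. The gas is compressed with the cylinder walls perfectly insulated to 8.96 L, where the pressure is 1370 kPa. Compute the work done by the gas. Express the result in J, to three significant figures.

W ≈ -13500 J

Adiabatic: W = (P₁V₁ − P₂V₂)/(γ − 1) with γ = 7/5.
P₁V₁ = 6874 J, P₂V₂ = 12275 J.
W = (6874 − 12275) / 0.4 = -13504 J.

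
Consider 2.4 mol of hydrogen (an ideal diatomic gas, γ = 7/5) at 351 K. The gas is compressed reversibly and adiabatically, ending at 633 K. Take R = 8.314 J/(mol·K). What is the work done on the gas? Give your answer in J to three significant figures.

W ≈ 14100 J

Adiabatic ⇒ Q = 0, so W_by = −ΔU = nCᵥ(T₁ − T₂).
Cᵥ = 5R/2 = 20.79 J/(mol·K).
W = (2.4)(20.79)(351 − 633) = -14067 J.
Work on gas = −W_by = 14067 J.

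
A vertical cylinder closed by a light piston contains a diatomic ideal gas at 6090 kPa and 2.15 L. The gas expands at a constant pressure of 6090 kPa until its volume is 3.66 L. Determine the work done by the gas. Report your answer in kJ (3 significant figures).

W ≈ 9.20 kJ

Isobaric: W = P ΔV.
W = (6090 kPa)(3.66 − 2.15 L) = (6090)(1.51) = 9196 J.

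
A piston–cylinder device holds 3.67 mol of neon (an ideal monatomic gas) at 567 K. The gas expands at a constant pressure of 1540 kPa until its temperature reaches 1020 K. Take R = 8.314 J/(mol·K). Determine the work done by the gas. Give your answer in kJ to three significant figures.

Isobaric: W = P ΔV = nR ΔT.
W = (3.67)(8.314)(1020 − 567) = 13822 J.

W ≈ 13.8 kJ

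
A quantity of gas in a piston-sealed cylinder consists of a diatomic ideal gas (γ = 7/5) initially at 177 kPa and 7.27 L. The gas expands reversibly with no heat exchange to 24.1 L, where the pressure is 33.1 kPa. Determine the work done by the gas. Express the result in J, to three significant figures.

Adiabatic: W = (P₁V₁ − P₂V₂)/(γ − 1) with γ = 7/5.
P₁V₁ = 1287 J, P₂V₂ = 797.7 J.
W = (1287 − 797.7) / 0.4 = 1223 J.

W ≈ 1220 J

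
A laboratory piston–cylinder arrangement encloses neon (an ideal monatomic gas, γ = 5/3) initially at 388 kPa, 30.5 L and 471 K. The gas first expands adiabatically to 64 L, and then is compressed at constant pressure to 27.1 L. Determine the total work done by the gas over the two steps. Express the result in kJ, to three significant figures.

W_total ≈ 2.76 kJ

Step 1 (adiabatic): W = (P₁V₁ − P₂V₂)/(γ−1) = (11834 − 7220)/0.667 = 6921 J.
After step 1: P = 112.8 kPa, V = 64 L, T = 287.4 K.
Step 2 (isobaric): W = PΔV = (112.8 kPa)(27.1 − 64 L) = -4163 J.
W_total = 6921 − 4163 = 2758 J.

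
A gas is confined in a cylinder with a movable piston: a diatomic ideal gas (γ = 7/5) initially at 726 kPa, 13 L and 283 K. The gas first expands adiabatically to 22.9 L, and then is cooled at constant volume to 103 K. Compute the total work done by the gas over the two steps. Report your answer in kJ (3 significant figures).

W_total ≈ 4.78 kJ

Step 1 (adiabatic): W = (P₁V₁ − P₂V₂)/(γ−1) = (9438 − 7525)/0.4 = 4782 J.
Step 2 (isochoric): W = 0 (constant volume).
W_total = 4782 + 0 = 4782 J.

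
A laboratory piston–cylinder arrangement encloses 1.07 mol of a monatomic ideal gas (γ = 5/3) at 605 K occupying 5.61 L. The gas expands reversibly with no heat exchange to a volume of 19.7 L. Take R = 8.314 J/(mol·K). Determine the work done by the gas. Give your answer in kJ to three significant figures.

W ≈ 4.58 kJ

Adiabatic: TV^(γ−1) = const with γ = 5/3.
T₂ = T₁ (V₁/V₂)^(γ−1) = 605 × (5.61/19.7)^0.667 = 605 × 0.4328 = 261.9 K.
W_by = nCᵥ(T₁ − T₂) = (1.07)(12.47)(605 − 261.9) = 4579 J.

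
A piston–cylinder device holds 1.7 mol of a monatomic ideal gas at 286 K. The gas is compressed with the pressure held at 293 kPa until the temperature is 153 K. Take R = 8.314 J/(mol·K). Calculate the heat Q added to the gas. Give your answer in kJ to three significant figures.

Isobaric: W = nRΔT = (1.7)(8.314)(-133) = -1880 J.
ΔU = nCᵥΔT with Cᵥ = 3R/2: ΔU = (1.7)(12.47)(-133) = -2820 J.
Q = ΔU + W = -2820 − 1880 = -4699 J.

Q ≈ -4.70 kJ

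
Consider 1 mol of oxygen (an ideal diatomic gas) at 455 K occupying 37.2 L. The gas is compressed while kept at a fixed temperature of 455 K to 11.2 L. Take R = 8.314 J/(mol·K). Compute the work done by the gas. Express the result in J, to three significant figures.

Isothermal: W = nRT ln(V₂/V₁).
W = (1)(8.314)(455) × ln(11.2/37.2)
  = 3783 × -1.2
W_by_gas = -4541 J.

W ≈ -4540 J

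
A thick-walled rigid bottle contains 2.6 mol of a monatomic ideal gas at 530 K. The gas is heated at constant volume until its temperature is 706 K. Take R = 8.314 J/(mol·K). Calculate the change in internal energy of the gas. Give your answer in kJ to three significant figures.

ΔU ≈ 5.71 kJ

Constant volume ⇒ W = 0, so Q = ΔU = nCᵥΔT with Cᵥ = 3R/2 = 12.47 J/(mol·K).
ΔU = (2.6)(12.47)(706 − 530) = 5707 J.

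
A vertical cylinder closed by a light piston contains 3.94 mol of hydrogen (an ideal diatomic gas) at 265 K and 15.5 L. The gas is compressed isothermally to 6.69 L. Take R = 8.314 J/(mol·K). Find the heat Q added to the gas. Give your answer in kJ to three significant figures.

Isothermal ⇒ ΔU = 0, so Q = W = nRT ln(V₂/V₁).
Q = (3.94)(8.314)(265) ln(6.69/15.5) = 8681 × -0.8402 = -7294 J.

Q ≈ -7.29 kJ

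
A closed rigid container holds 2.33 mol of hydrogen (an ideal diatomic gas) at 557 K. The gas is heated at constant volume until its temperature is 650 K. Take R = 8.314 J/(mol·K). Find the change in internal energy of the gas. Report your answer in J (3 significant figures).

ΔU ≈ 4500 J

Constant volume ⇒ W = 0, so Q = ΔU = nCᵥΔT with Cᵥ = 5R/2 = 20.79 J/(mol·K).
ΔU = (2.33)(20.79)(650 − 557) = 4504 J.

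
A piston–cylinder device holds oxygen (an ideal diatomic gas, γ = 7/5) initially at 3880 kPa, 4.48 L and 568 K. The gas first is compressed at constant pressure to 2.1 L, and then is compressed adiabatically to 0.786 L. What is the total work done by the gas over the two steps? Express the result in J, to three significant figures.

W_total ≈ -19000 J

Step 1 (isobaric): W = PΔV = (3880 kPa)(2.1 − 4.48 L) = -9234 J.
After step 1: P = 3880 kPa, V = 2.1 L, T = 266.2 K.
Step 2 (adiabatic): W = (P₁V₁ − P₂V₂)/(γ−1) = (8148 − 12072)/0.4 = -9809 J.
W_total = -9234 − 9809 = -19044 J.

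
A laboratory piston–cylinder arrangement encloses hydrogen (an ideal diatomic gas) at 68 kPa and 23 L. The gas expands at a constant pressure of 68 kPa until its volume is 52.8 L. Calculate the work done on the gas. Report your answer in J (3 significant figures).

W ≈ -2030 J

Isobaric: W = P ΔV.
W = (68 kPa)(52.8 − 23 L) = (68)(29.8) = 2026 J.
Work on gas = −W_by = -2026 J.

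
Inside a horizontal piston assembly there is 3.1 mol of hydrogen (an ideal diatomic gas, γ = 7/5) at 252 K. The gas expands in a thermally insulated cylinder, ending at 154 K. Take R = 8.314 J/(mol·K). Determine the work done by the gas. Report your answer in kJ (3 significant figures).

W ≈ 6.31 kJ

Adiabatic ⇒ Q = 0, so W_by = −ΔU = nCᵥ(T₁ − T₂).
Cᵥ = 5R/2 = 20.79 J/(mol·K).
W = (3.1)(20.79)(252 − 154) = 6314 J.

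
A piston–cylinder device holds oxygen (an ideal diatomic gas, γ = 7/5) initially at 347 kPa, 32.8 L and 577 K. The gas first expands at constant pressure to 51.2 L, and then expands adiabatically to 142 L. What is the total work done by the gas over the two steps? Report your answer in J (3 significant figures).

Step 1 (isobaric): W = PΔV = (347 kPa)(51.2 − 32.8 L) = 6385 J.
After step 1: P = 347 kPa, V = 51.2 L, T = 900.7 K.
Step 2 (adiabatic): W = (P₁V₁ − P₂V₂)/(γ−1) = (17766 − 11814)/0.4 = 14881 J.
W_total = 6385 + 14881 = 21266 J.

W_total ≈ 21300 J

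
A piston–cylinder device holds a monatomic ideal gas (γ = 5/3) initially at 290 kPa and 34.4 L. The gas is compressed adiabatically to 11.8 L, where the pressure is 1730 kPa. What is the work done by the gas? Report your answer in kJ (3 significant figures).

W ≈ -15.7 kJ

Adiabatic: W = (P₁V₁ − P₂V₂)/(γ − 1) with γ = 5/3.
P₁V₁ = 9976 J, P₂V₂ = 20414 J.
W = (9976 − 20414) / 0.6667 = -15657 J.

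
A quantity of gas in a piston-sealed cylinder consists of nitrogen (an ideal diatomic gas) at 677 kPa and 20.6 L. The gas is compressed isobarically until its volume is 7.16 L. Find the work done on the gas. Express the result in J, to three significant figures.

Isobaric: W = P ΔV.
W = (677 kPa)(7.16 − 20.6 L) = (677)(-13.44) = -9099 J.
Work on gas = −W_by = 9099 J.

W ≈ 9100 J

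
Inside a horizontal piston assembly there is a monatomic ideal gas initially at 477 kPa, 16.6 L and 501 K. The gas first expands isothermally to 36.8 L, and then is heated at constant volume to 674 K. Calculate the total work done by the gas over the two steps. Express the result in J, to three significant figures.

W_total ≈ 6300 J

Step 1 (isothermal): W = P₁V₁ ln(V₂/V₁) = (7918) ln(36.8/16.6) = 6304 J.
Step 2 (isochoric): W = 0 (constant volume).
W_total = 6304 + 0 = 6304 J.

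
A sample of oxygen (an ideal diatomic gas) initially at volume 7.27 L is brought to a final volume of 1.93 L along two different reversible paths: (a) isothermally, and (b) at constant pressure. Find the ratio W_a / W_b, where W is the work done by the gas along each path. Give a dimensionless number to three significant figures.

W_a / W_b ≈ 1.81

Path (a) isothermal: W = P₁V₁ ln(V₂/V₁) → W_a/(P₁V₁) = -1.326.
Path (b) isobaric: W = P₁(V₂ − V₁) → W_b/(P₁V₁) = -0.7345.
W_a / W_b = -1.326 / -0.7345 = 1.806.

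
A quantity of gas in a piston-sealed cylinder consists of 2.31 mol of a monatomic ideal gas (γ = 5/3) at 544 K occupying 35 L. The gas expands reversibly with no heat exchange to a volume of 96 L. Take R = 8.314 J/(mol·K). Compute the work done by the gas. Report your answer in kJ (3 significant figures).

Adiabatic: TV^(γ−1) = const with γ = 5/3.
T₂ = T₁ (V₁/V₂)^(γ−1) = 544 × (35/96)^0.667 = 544 × 0.5103 = 277.6 K.
W_by = nCᵥ(T₁ − T₂) = (2.31)(12.47)(544 − 277.6) = 7674 J.

W ≈ 7.67 kJ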